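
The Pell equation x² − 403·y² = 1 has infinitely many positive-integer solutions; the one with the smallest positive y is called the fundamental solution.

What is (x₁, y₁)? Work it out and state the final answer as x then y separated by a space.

[20; 13,2,1,3,1,3,1,2,13,40] for √403; ℓ=10 ⇒ convergent index 9
a_0=20:  p_0=20·1+0=20,  q_0=20·0+1=1
a_1=13:  p_1=13·20+1=261,  q_1=13·1+0=13
…
a_3=1:  p_3=1·542+261=803,  q_3=1·27+13=40
a_4=3:  p_4=3·803+542=2951,  q_4=3·40+27=147
a_5=1:  p_5=1·2951+803=3754,  q_5=1·147+40=187
a_6=3:  p_6=3·3754+2951=14213,  q_6=3·187+147=708
a_7=1:  p_7=1·14213+3754=17967,  q_7=1·708+187=895
a_8=2:  p_8=2·17967+14213=50147,  q_8=2·895+708=2498
a_9=13:  p_9=13·50147+17967=669878,  q_9=13·2498+895=33369
(x₁, y₁) = (669878, 33369);  669878² − 403·33369² = 1 ✓

669878 33369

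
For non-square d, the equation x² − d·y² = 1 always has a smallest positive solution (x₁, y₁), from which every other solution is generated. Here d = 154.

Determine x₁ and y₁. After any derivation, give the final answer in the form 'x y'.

21295 1716

√154 = [12; 2,2,3,1,2,1,3,2,2,24, …], period ℓ=10 (even) → k=9
a_0=12:  p_0=12·1+0=12,  q_0=12·0+1=1
a_1=2:  p_1=2·12+1=25,  q_1=2·1+0=2
a_2=2:  p_2=2·25+12=62,  q_2=2·2+1=5
a_3=3:  p_3=3·62+25=211,  q_3=3·5+2=17
a_4=1:  p_4=1·211+62=273,  q_4=1·17+5=22
…
a_7=3:  p_7=3·1030+757=3847,  q_7=3·83+61=310
a_8=2:  p_8=2·3847+1030=8724,  q_8=2·310+83=703
a_9=2:  p_9=2·8724+3847=21295,  q_9=2·703+310=1716
(x₁, y₁) = (21295, 1716);  21295² − 154·1716² = 1 ✓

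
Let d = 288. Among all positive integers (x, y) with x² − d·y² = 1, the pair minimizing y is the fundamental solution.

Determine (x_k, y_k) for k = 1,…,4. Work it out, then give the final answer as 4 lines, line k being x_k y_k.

√288 → a₀=16, period (1,32); ℓ=2 even so k=1
a_0=16:  p_0=16·1+0=16,  q_0=16·0+1=1
a_1=1:  p_1=1·16+1=17,  q_1=1·1+0=1
→ (17, 1).  Check: 17²=289, 288·1²=288, difference 1.
(17+1√288)^2 = 577 + 34√288
(17+1√288)^3 = 19601 + 1155√288
(17+1√288)^4 = 665857 + 39236√288

17 1
577 34
19601 1155
665857 39236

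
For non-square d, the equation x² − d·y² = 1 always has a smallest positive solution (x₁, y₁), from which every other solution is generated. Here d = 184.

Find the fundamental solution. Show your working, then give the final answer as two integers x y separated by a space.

[13; 1,1,3,2,1,2,1,2,3,1,1,26] for √184; ℓ=12 ⇒ convergent index 11
k=0  a_k=13  p_k/q_k = 13/1
…
k=2  a_k=1  p_k/q_k = 27/2
…
k=4  a_k=2  p_k/q_k = 217/16
…
k=7  a_k=1  p_k/q_k = 1153/85
…
k=10  a_k=1  p_k/q_k = 13741/1013
k=11  a_k=1  p_k/q_k = 24335/1794
→ (24335, 1794).  Check: 24335²=592192225, 184·1794²=592192224, difference 1.

24335 1794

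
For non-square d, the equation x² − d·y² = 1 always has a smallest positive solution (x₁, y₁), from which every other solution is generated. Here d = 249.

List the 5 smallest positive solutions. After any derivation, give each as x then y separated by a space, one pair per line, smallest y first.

8553815 542076
146335502108449 9273635639880
2503453625935556812055 158649927281879742324
42828158354663763449114371201 2714124255465295062538692240
732688286712993936041346554632551575 46432233536525587120811525646048876

d=249: √d = [15; 1,3,1,1,5,…,3,1,30] (ℓ=16, even), read p_15/q_15
a_0=15:  p_0=15·1+0=15,  q_0=15·0+1=1
…
a_2=3:  p_2=3·16+15=63,  q_2=3·1+1=4
…
a_4=1:  p_4=1·79+63=142,  q_4=1·5+4=9
…
a_6=1:  p_6=1·789+142=931,  q_6=1·50+9=59
a_7=3:  p_7=3·931+789=3582,  q_7=3·59+50=227
a_8=10:  p_8=10·3582+931=36751,  q_8=10·227+59=2329
a_9=3:  p_9=3·36751+3582=113835,  q_9=3·2329+227=7214
a_10=1:  p_10=1·113835+36751=150586,  q_10=1·7214+2329=9543
…
a_12=1:  p_12=1·866765+150586=1017351,  q_12=1·54929+9543=64472
a_13=1:  p_13=1·1017351+866765=1884116,  q_13=1·64472+54929=119401
a_14=3:  p_14=3·1884116+1017351=6669699,  q_14=3·119401+64472=422675
a_15=1:  p_15=1·6669699+1884116=8553815,  q_15=1·422675+119401=542076
(x₁, y₁) = (8553815, 542076);  8553815² − 249·542076² = 1 ✓
k=2:  x_2 = 8553815·8553815+249·542076·542076 = 146335502108449,  y_2 = 8553815·542076+542076·8553815 = 9273635639880
k=3:  x_3 = 8553815·146335502108449+249·542076·9273635639880 = 2503453625935556812055,  y_3 = 8553815·9273635639880+542076·146335502108449 = 158649927281879742324
k=4:  x_4 = 8553815·2503453625935556812055+249·542076·158649927281879742324 = 42828158354663763449114371201,  y_4 = 8553815·158649927281879742324+542076·2503453625935556812055 = 2714124255465295062538692240
k=5:  x_5 = 8553815·42828158354663763449114371201+249·542076·2714124255465295062538692240 = 732688286712993936041346554632551575,  y_5 = 8553815·2714124255465295062538692240+542076·42828158354663763449114371201 = 46432233536525587120811525646048876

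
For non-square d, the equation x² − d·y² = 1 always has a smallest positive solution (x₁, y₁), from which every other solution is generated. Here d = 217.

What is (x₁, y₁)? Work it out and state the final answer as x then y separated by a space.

3844063 260952

√217 → a₀=14, period (1,2,1,2,1,…,2,1,28); ℓ=16 even so k=15
k=0  a_k=14  p_k/q_k = 14/1
k=1  a_k=1  p_k/q_k = 15/1
k=2  a_k=2  p_k/q_k = 44/3
k=3  a_k=1  p_k/q_k = 59/4
k=4  a_k=2  p_k/q_k = 162/11
k=5  a_k=1  p_k/q_k = 221/15
k=6  a_k=1  p_k/q_k = 383/26
k=7  a_k=9  p_k/q_k = 3668/249
…
k=9  a_k=9  p_k/q_k = 139163/9447
…
k=11  a_k=1  p_k/q_k = 293381/19916
k=12  a_k=2  p_k/q_k = 740980/50301
k=13  a_k=1  p_k/q_k = 1034361/70217
k=14  a_k=2  p_k/q_k = 2809702/190735
k=15  a_k=1  p_k/q_k = 3844063/260952
(x₁, y₁) = (3844063, 260952);  3844063² − 217·260952² = 1 ✓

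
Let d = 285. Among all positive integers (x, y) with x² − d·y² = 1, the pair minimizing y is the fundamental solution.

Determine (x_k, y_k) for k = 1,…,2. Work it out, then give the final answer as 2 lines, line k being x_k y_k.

2431 144
11819521 700128

[16; 1,7,2,7,1,32] for √285; ℓ=6 ⇒ convergent index 5
a_0=16:  p_0=16·1+0=16,  q_0=16·0+1=1
…
a_2=7:  p_2=7·17+16=135,  q_2=7·1+1=8
…
a_4=7:  p_4=7·287+135=2144,  q_4=7·17+8=127
a_5=1:  p_5=1·2144+287=2431,  q_5=1·127+17=144
→ (2431, 144).  Check: 2431²=5909761, 285·144²=5909760, difference 1.
n=2: (2431,144)∘(2431,144) = (2431·2431+285·144·144, 2431·144+144·2431) = (11819521,700128)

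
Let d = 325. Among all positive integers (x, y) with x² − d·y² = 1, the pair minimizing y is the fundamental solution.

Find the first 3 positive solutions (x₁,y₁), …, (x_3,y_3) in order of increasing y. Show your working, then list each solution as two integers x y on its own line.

649 36
842401 46728
1093435849 60652908

√325 → a₀=18, period (36); ℓ=1 odd so k=1
step 0: (18, 1)  from 18·(1,0) + (0,1)
step 1: (649, 36)  from 36·(18,1) + (1,0)
fundamental: x₁=649, y₁=36  (since 421201 − 325·1296 = 1)
k=2:  x_2 = 649·649+325·36·36 = 842401,  y_2 = 649·36+36·649 = 46728
k=3:  x_3 = 649·842401+325·36·46728 = 1093435849,  y_3 = 649·46728+36·842401 = 60652908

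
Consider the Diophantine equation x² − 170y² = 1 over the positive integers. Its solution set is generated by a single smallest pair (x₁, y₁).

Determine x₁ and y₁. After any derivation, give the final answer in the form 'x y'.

339 26

√170 = [13; 26, …], period ℓ=1 (odd) → k=1
step 0: (13, 1)  from 13·(1,0) + (0,1)
step 1: (339, 26)  from 26·(13,1) + (1,0)
→ (339, 26).  Check: 339²=114921, 170·26²=114920, difference 1.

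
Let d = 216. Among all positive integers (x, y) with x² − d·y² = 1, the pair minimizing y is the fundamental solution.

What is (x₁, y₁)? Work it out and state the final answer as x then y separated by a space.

[14; 1,2,3,2,1,28] for √216; ℓ=6 ⇒ convergent index 5
a_0=14:  p_0=14·1+0=14,  q_0=14·0+1=1
a_1=1:  p_1=1·14+1=15,  q_1=1·1+0=1
a_2=2:  p_2=2·15+14=44,  q_2=2·1+1=3
…
a_4=2:  p_4=2·147+44=338,  q_4=2·10+3=23
a_5=1:  p_5=1·338+147=485,  q_5=1·23+10=33
fundamental: x₁=485, y₁=33  (since 235225 − 216·1089 = 1)

485 33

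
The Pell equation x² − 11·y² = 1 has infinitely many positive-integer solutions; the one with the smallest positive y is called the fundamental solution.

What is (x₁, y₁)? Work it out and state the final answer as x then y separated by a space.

√11 → a₀=3, period (3,6); ℓ=2 even so k=1
step 0: (3, 1)  from 3·(1,0) + (0,1)
step 1: (10, 3)  from 3·(3,1) + (1,0)
(x₁, y₁) = (10, 3);  10² − 11·3² = 1 ✓

10 3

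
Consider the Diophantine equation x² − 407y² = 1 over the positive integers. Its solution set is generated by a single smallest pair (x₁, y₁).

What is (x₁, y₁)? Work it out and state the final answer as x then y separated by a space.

2663 132

√407 = [20; 5,1,2,1,5,40, …], period ℓ=6 (even) → k=5
k=0  a_k=20  p_k/q_k = 20/1
k=1  a_k=5  p_k/q_k = 101/5
k=2  a_k=1  p_k/q_k = 121/6
…
k=4  a_k=1  p_k/q_k = 464/23
k=5  a_k=5  p_k/q_k = 2663/132
fundamental: x₁=2663, y₁=132  (since 7091569 − 407·17424 = 1)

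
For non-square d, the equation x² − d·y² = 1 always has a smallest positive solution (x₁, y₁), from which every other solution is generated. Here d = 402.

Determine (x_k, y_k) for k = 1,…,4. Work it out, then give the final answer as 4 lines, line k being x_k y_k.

401 20
321601 16040
257923601 12864060
206854406401 10316960080

[20; 20,40] for √402; ℓ=2 ⇒ convergent index 1
k=0  a_k=20  p_k/q_k = 20/1
k=1  a_k=20  p_k/q_k = 401/20
(x₁, y₁) = (401, 20);  401² − 402·20² = 1 ✓
(401+20√402)^2 = 321601 + 16040√402
(401+20√402)^3 = 257923601 + 12864060√402
(401+20√402)^4 = 206854406401 + 10316960080√402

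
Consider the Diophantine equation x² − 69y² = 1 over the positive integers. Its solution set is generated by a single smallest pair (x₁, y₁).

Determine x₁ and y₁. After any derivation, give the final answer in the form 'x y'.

[8; 3,3,1,4,1,3,3,16] for √69; ℓ=8 ⇒ convergent index 7
step 0: (8, 1)  from 8·(1,0) + (0,1)
step 1: (25, 3)  from 3·(8,1) + (1,0)
step 2: (83, 10)  from 3·(25,3) + (8,1)
step 3: (108, 13)  from 1·(83,10) + (25,3)
…
step 6: (2384, 287)  from 3·(623,75) + (515,62)
step 7: (7775, 936)  from 3·(2384,287) + (623,75)
→ (7775, 936).  Check: 7775²=60450625, 69·936²=60450624, difference 1.

7775 936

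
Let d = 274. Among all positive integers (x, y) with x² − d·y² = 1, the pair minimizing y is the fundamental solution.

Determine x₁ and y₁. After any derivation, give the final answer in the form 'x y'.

3959299 239190

[16; 1,1,4,4,1,1,32] for √274; ℓ=7 ⇒ convergent index 13
i=0: a=16 ⇒ p=16, q=1
i=1: a=1 ⇒ p=17, q=1
i=2: a=1 ⇒ p=33, q=2
i=3: a=4 ⇒ p=149, q=9
…
i=6: a=1 ⇒ p=1407, q=85
i=7: a=32 ⇒ p=45802, q=2767
i=8: a=1 ⇒ p=47209, q=2852
…
i=10: a=4 ⇒ p=419253, q=25328
…
i=12: a=1 ⇒ p=2189276, q=132259
i=13: a=1 ⇒ p=3959299, q=239190
→ (3959299, 239190).  Check: 3959299²=15676048571401, 274·239190²=15676048571400, difference 1.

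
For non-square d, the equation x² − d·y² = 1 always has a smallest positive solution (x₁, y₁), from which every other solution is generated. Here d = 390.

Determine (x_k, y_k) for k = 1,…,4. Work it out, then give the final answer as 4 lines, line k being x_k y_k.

79 4
12481 632
1971919 99852
311550721 15775984

[19; 1,2,1,38] for √390; ℓ=4 ⇒ convergent index 3
k=0  a_k=19  p_k/q_k = 19/1
k=1  a_k=1  p_k/q_k = 20/1
k=2  a_k=2  p_k/q_k = 59/3
k=3  a_k=1  p_k/q_k = 79/4
fundamental: x₁=79, y₁=4  (since 6241 − 390·16 = 1)
n=2: (79,4)∘(79,4) = (79·79+390·4·4, 79·4+4·79) = (12481,632)
n=3: (12481,632)∘(79,4) = (79·12481+390·4·632, 79·632+4·12481) = (1971919,99852)
n=4: (1971919,99852)∘(79,4) = (79·1971919+390·4·99852, 79·99852+4·1971919) = (311550721,15775984)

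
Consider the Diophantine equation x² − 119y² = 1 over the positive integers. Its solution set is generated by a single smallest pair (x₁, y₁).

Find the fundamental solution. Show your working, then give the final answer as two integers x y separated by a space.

120 11

√119 = [10; 1,9,1,20, …], period ℓ=4 (even) → k=3
i=0: a=10 ⇒ p=10, q=1
…
i=2: a=9 ⇒ p=109, q=10
i=3: a=1 ⇒ p=120, q=11
fundamental: x₁=120, y₁=11  (since 14400 − 119·121 = 1)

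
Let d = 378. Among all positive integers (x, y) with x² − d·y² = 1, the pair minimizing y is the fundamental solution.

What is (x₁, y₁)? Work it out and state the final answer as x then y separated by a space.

8749 450

[19; 2,3,1,4,1,3,2,38] for √378; ℓ=8 ⇒ convergent index 7
step 0: (19, 1)  from 19·(1,0) + (0,1)
…
step 4: (836, 43)  from 4·(175,9) + (136,7)
…
step 6: (3869, 199)  from 3·(1011,52) + (836,43)
step 7: (8749, 450)  from 2·(3869,199) + (1011,52)
→ (8749, 450).  Check: 8749²=76545001, 378·450²=76545000, difference 1.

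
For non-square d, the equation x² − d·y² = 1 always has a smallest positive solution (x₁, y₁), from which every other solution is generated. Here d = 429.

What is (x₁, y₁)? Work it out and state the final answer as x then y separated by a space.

√429 → a₀=20, period (1,2,2,9,1,12,1,9,2,2,1,40); ℓ=12 even so k=11
k=0  a_k=20  p_k/q_k = 20/1
k=1  a_k=1  p_k/q_k = 21/1
k=2  a_k=2  p_k/q_k = 62/3
k=3  a_k=2  p_k/q_k = 145/7
k=4  a_k=9  p_k/q_k = 1367/66
k=5  a_k=1  p_k/q_k = 1512/73
…
k=7  a_k=1  p_k/q_k = 21023/1015
…
k=9  a_k=2  p_k/q_k = 438459/21169
k=10  a_k=2  p_k/q_k = 1085636/52415
k=11  a_k=1  p_k/q_k = 1524095/73584
→ (1524095, 73584).  Check: 1524095²=2322865569025, 429·73584²=2322865569024, difference 1.

1524095 73584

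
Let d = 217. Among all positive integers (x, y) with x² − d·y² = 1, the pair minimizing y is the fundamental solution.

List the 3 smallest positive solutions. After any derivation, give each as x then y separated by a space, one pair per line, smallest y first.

d=217: √d = [14; 1,2,1,2,1,…,2,1,28] (ℓ=16, even), read p_15/q_15
k=0  a_k=14  p_k/q_k = 14/1
…
k=2  a_k=2  p_k/q_k = 44/3
…
k=4  a_k=2  p_k/q_k = 162/11
…
k=6  a_k=1  p_k/q_k = 383/26
k=7  a_k=9  p_k/q_k = 3668/249
…
k=11  a_k=1  p_k/q_k = 293381/19916
k=12  a_k=2  p_k/q_k = 740980/50301
k=13  a_k=1  p_k/q_k = 1034361/70217
k=14  a_k=2  p_k/q_k = 2809702/190735
k=15  a_k=1  p_k/q_k = 3844063/260952
(x₁, y₁) = (3844063, 260952);  3844063² − 217·260952² = 1 ✓
(3844063+260952√217)^2 = 29553640695937 + 2006231855952√217
(3844063+260952√217)^3 = 227212113429087499999 + 15424163293772565000√217

3844063 260952
29553640695937 2006231855952
227212113429087499999 15424163293772565000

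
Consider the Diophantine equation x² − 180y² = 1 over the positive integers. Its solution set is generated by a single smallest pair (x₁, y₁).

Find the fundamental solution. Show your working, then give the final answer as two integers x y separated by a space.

d=180: √d = [13; 2,2,2,26] (ℓ=4, even), read p_3/q_3
k=0  a_k=13  p_k/q_k = 13/1
…
k=2  a_k=2  p_k/q_k = 67/5
k=3  a_k=2  p_k/q_k = 161/12
→ (161, 12).  Check: 161²=25921, 180·12²=25920, difference 1.

161 12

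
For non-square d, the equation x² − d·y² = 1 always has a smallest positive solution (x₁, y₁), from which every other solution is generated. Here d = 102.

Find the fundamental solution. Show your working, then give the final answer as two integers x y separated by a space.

101 10

[10; 10,20] for √102; ℓ=2 ⇒ convergent index 1
a_0=10:  p_0=10·1+0=10,  q_0=10·0+1=1
a_1=10:  p_1=10·10+1=101,  q_1=10·1+0=10
(x₁, y₁) = (101, 10);  101² − 102·10² = 1 ✓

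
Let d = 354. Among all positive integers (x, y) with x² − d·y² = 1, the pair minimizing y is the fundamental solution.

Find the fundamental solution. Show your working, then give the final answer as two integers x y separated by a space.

√354 → a₀=18, period (1,4,2,2,18,2,2,4,1,36); ℓ=10 even so k=9
i=0: a=18 ⇒ p=18, q=1
i=1: a=1 ⇒ p=19, q=1
i=2: a=4 ⇒ p=94, q=5
i=3: a=2 ⇒ p=207, q=11
i=4: a=2 ⇒ p=508, q=27
i=5: a=18 ⇒ p=9351, q=497
i=6: a=2 ⇒ p=19210, q=1021
i=7: a=2 ⇒ p=47771, q=2539
i=8: a=4 ⇒ p=210294, q=11177
i=9: a=1 ⇒ p=258065, q=13716
(x₁, y₁) = (258065, 13716);  258065² − 354·13716² = 1 ✓

258065 13716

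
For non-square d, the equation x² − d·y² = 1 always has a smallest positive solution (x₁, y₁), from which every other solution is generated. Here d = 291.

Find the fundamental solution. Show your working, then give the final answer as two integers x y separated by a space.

[17; 17,34] for √291; ℓ=2 ⇒ convergent index 1
i=0: a=17 ⇒ p=17, q=1
i=1: a=17 ⇒ p=290, q=17
→ (290, 17).  Check: 290²=84100, 291·17²=84099, difference 1.

290 17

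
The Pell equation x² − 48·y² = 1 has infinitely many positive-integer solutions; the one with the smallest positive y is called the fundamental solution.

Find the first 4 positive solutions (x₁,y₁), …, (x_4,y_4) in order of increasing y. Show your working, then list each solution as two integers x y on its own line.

7 1
97 14
1351 195
18817 2716

[6; 1,12] for √48; ℓ=2 ⇒ convergent index 1
a_0=6:  p_0=6·1+0=6,  q_0=6·0+1=1
a_1=1:  p_1=1·6+1=7,  q_1=1·1+0=1
→ (7, 1).  Check: 7²=49, 48·1²=48, difference 1.
(7+1√48)^2 = 97 + 14√48
(7+1√48)^3 = 1351 + 195√48
(7+1√48)^4 = 18817 + 2716√48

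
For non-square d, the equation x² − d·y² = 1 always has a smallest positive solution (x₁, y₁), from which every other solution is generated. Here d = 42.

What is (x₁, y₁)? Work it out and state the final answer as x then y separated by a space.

13 2

[6; 2,12] for √42; ℓ=2 ⇒ convergent index 1
step 0: (6, 1)  from 6·(1,0) + (0,1)
step 1: (13, 2)  from 2·(6,1) + (1,0)
fundamental: x₁=13, y₁=2  (since 169 − 42·4 = 1)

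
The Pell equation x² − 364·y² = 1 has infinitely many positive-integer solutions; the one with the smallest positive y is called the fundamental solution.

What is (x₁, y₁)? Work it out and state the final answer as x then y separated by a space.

4954951 259710

d=364: √d = [19; 12,1,2,3,1,8,1,3,2,1,12,38] (ℓ=12, even), read p_11/q_11
a_0=19:  p_0=19·1+0=19,  q_0=19·0+1=1
…
a_2=1:  p_2=1·229+19=248,  q_2=1·12+1=13
a_3=2:  p_3=2·248+229=725,  q_3=2·13+12=38
a_4=3:  p_4=3·725+248=2423,  q_4=3·38+13=127
a_5=1:  p_5=1·2423+725=3148,  q_5=1·127+38=165
…
a_7=1:  p_7=1·27607+3148=30755,  q_7=1·1447+165=1612
…
a_9=2:  p_9=2·119872+30755=270499,  q_9=2·6283+1612=14178
a_10=1:  p_10=1·270499+119872=390371,  q_10=1·14178+6283=20461
a_11=12:  p_11=12·390371+270499=4954951,  q_11=12·20461+14178=259710
(x₁, y₁) = (4954951, 259710);  4954951² − 364·259710² = 1 ✓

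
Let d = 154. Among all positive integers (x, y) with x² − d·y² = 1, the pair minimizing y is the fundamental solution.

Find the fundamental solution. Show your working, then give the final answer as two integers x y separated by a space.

21295 1716

√154 → a₀=12, period (2,2,3,1,2,1,3,2,2,24); ℓ=10 even so k=9
i=0: a=12 ⇒ p=12, q=1
…
i=2: a=2 ⇒ p=62, q=5
…
i=7: a=3 ⇒ p=3847, q=310
i=8: a=2 ⇒ p=8724, q=703
i=9: a=2 ⇒ p=21295, q=1716
→ (21295, 1716).  Check: 21295²=453477025, 154·1716²=453477024, difference 1.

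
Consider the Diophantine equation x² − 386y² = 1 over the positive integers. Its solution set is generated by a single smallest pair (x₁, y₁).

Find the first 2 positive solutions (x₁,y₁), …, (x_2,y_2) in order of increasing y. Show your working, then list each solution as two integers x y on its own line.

√386 = [19; 1,1,1,4,1,18,1,4,1,1,1,38, …], period ℓ=12 (even) → k=11
i=0: a=19 ⇒ p=19, q=1
i=1: a=1 ⇒ p=20, q=1
i=2: a=1 ⇒ p=39, q=2
i=3: a=1 ⇒ p=59, q=3
i=4: a=4 ⇒ p=275, q=14
…
i=6: a=18 ⇒ p=6287, q=320
…
i=10: a=1 ⇒ p=72163, q=3673
i=11: a=1 ⇒ p=111555, q=5678
→ (111555, 5678).  Check: 111555²=12444518025, 386·5678²=12444518024, difference 1.
(x_2, y_2) = (111555·111555 + 386·5678·5678, 111555·5678 + 5678·111555) = (24889036049, 1266818580)

111555 5678
24889036049 1266818580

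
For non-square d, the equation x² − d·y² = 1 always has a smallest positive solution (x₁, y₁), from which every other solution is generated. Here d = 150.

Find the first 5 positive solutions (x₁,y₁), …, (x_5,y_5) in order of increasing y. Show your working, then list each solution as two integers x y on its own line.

d=150: √d = [12; 4,24] (ℓ=2, even), read p_1/q_1
step 0: (12, 1)  from 12·(1,0) + (0,1)
step 1: (49, 4)  from 4·(12,1) + (1,0)
→ (49, 4).  Check: 49²=2401, 150·4²=2400, difference 1.
(x_2, y_2) = (49·49 + 150·4·4, 49·4 + 4·49) = (4801, 392)
(x_3, y_3) = (49·4801 + 150·4·392, 49·392 + 4·4801) = (470449, 38412)
(x_4, y_4) = (49·470449 + 150·4·38412, 49·38412 + 4·470449) = (46099201, 3763984)
(x_5, y_5) = (49·46099201 + 150·4·3763984, 49·3763984 + 4·46099201) = (4517251249, 368832020)

49 4
4801 392
470449 38412
46099201 3763984
4517251249 368832020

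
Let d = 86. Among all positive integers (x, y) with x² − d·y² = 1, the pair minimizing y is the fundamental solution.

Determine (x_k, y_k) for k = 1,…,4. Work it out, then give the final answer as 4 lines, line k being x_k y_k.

10405 1122
216528049 23348820
4505948689285 485888943078
93768792007492801 10111348882104360

√86 = [9; 3,1,1,1,8,1,1,1,3,18, …], period ℓ=10 (even) → k=9
a_0=9:  p_0=9·1+0=9,  q_0=9·0+1=1
…
a_3=1:  p_3=1·37+28=65,  q_3=1·4+3=7
a_4=1:  p_4=1·65+37=102,  q_4=1·7+4=11
a_5=8:  p_5=8·102+65=881,  q_5=8·11+7=95
a_6=1:  p_6=1·881+102=983,  q_6=1·95+11=106
…
a_8=1:  p_8=1·1864+983=2847,  q_8=1·201+106=307
a_9=3:  p_9=3·2847+1864=10405,  q_9=3·307+201=1122
→ (10405, 1122).  Check: 10405²=108264025, 86·1122²=108264024, difference 1.
(x_2, y_2) = (10405·10405 + 86·1122·1122, 10405·1122 + 1122·10405) = (216528049, 23348820)
(x_3, y_3) = (10405·216528049 + 86·1122·23348820, 10405·23348820 + 1122·216528049) = (4505948689285, 485888943078)
(x_4, y_4) = (10405·4505948689285 + 86·1122·485888943078, 10405·485888943078 + 1122·4505948689285) = (93768792007492801, 10111348882104360)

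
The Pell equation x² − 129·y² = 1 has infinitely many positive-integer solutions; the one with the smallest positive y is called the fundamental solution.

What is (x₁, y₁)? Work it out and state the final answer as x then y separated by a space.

d=129: √d = [11; 2,1,3,1,6,1,3,1,2,22] (ℓ=10, even), read p_9/q_9
k=0  a_k=11  p_k/q_k = 11/1
…
k=4  a_k=1  p_k/q_k = 159/14
k=5  a_k=6  p_k/q_k = 1079/95
k=6  a_k=1  p_k/q_k = 1238/109
…
k=8  a_k=1  p_k/q_k = 6031/531
k=9  a_k=2  p_k/q_k = 16855/1484
→ (16855, 1484).  Check: 16855²=284091025, 129·1484²=284091024, difference 1.

16855 1484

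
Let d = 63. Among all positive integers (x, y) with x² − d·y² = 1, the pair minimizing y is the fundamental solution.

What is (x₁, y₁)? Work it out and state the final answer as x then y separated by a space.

√63 → a₀=7, period (1,14); ℓ=2 even so k=1
step 0: (7, 1)  from 7·(1,0) + (0,1)
step 1: (8, 1)  from 1·(7,1) + (1,0)
fundamental: x₁=8, y₁=1  (since 64 − 63·1 = 1)

8 1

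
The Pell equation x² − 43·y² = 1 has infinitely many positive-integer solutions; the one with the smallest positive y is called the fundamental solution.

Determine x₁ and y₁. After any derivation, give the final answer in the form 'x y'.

3482 531

d=43: √d = [6; 1,1,3,1,5,1,3,1,1,12] (ℓ=10, even), read p_9/q_9
a_0=6:  p_0=6·1+0=6,  q_0=6·0+1=1
a_1=1:  p_1=1·6+1=7,  q_1=1·1+0=1
a_2=1:  p_2=1·7+6=13,  q_2=1·1+1=2
…
a_5=5:  p_5=5·59+46=341,  q_5=5·9+7=52
a_6=1:  p_6=1·341+59=400,  q_6=1·52+9=61
…
a_8=1:  p_8=1·1541+400=1941,  q_8=1·235+61=296
a_9=1:  p_9=1·1941+1541=3482,  q_9=1·296+235=531
fundamental: x₁=3482, y₁=531  (since 12124324 − 43·281961 = 1)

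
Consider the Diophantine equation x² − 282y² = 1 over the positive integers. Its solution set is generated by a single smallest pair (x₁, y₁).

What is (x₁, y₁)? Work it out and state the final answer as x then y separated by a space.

2351 140

[16; 1,3,1,4,1,3,1,32] for √282; ℓ=8 ⇒ convergent index 7
step 0: (16, 1)  from 16·(1,0) + (0,1)
…
step 5: (487, 29)  from 1·(403,24) + (84,5)
step 6: (1864, 111)  from 3·(487,29) + (403,24)
step 7: (2351, 140)  from 1·(1864,111) + (487,29)
(x₁, y₁) = (2351, 140);  2351² − 282·140² = 1 ✓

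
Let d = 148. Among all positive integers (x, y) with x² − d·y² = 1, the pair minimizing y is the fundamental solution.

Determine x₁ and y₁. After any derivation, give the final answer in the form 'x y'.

73 6

[12; 6,24] for √148; ℓ=2 ⇒ convergent index 1
step 0: (12, 1)  from 12·(1,0) + (0,1)
step 1: (73, 6)  from 6·(12,1) + (1,0)
→ (73, 6).  Check: 73²=5329, 148·6²=5328, difference 1.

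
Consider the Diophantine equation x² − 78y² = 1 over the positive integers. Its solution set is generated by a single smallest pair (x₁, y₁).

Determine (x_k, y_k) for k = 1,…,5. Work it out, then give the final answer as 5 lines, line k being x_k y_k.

53 6
5617 636
595349 67410
63101377 7144824
6688150613 757283934

√78 → a₀=8, period (1,4,1,16); ℓ=4 even so k=3
a_0=8:  p_0=8·1+0=8,  q_0=8·0+1=1
…
a_2=4:  p_2=4·9+8=44,  q_2=4·1+1=5
a_3=1:  p_3=1·44+9=53,  q_3=1·5+1=6
(x₁, y₁) = (53, 6);  53² − 78·6² = 1 ✓
k=2:  x_2 = 53·53+78·6·6 = 5617,  y_2 = 53·6+6·53 = 636
k=3:  x_3 = 53·5617+78·6·636 = 595349,  y_3 = 53·636+6·5617 = 67410
k=4:  x_4 = 53·595349+78·6·67410 = 63101377,  y_4 = 53·67410+6·595349 = 7144824
k=5:  x_5 = 53·63101377+78·6·7144824 = 6688150613,  y_5 = 53·7144824+6·63101377 = 757283934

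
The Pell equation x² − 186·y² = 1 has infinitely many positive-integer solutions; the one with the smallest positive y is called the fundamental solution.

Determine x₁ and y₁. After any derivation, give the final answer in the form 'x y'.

7501 550

d=186: √d = [13; 1,1,1,3,4,3,1,1,1,26] (ℓ=10, even), read p_9/q_9
step 0: (13, 1)  from 13·(1,0) + (0,1)
…
step 3: (41, 3)  from 1·(27,2) + (14,1)
…
step 5: (641, 47)  from 4·(150,11) + (41,3)
…
step 8: (4787, 351)  from 1·(2714,199) + (2073,152)
step 9: (7501, 550)  from 1·(4787,351) + (2714,199)
→ (7501, 550).  Check: 7501²=56265001, 186·550²=56265000, difference 1.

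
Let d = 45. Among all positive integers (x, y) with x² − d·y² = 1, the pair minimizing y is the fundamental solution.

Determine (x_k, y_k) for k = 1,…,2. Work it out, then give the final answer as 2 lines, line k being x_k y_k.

[6; 1,2,2,2,1,12] for √45; ℓ=6 ⇒ convergent index 5
i=0: a=6 ⇒ p=6, q=1
…
i=4: a=2 ⇒ p=114, q=17
i=5: a=1 ⇒ p=161, q=24
(x₁, y₁) = (161, 24);  161² − 45·24² = 1 ✓
(161+24√45)^2 = 51841 + 7728√45

161 24
51841 7728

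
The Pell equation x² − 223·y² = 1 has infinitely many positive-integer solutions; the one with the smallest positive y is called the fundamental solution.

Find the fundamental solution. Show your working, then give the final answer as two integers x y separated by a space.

224 15

d=223: √d = [14; 1,13,1,28] (ℓ=4, even), read p_3/q_3
k=0  a_k=14  p_k/q_k = 14/1
k=1  a_k=1  p_k/q_k = 15/1
k=2  a_k=13  p_k/q_k = 209/14
k=3  a_k=1  p_k/q_k = 224/15
→ (224, 15).  Check: 224²=50176, 223·15²=50175, difference 1.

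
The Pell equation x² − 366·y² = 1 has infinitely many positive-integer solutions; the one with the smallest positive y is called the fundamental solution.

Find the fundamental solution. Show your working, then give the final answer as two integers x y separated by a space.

907925 47458

√366 = [19; 7,1,1,1,2,12,2,1,1,1,7,38, …], period ℓ=12 (even) → k=11
step 0: (19, 1)  from 19·(1,0) + (0,1)
…
step 2: (153, 8)  from 1·(134,7) + (19,1)
…
step 4: (440, 23)  from 1·(287,15) + (153,8)
step 5: (1167, 61)  from 2·(440,23) + (287,15)
…
step 7: (30055, 1571)  from 2·(14444,755) + (1167,61)
…
step 9: (74554, 3897)  from 1·(44499,2326) + (30055,1571)
step 10: (119053, 6223)  from 1·(74554,3897) + (44499,2326)
step 11: (907925, 47458)  from 7·(119053,6223) + (74554,3897)
→ (907925, 47458).  Check: 907925²=824327805625, 366·47458²=824327805624, difference 1.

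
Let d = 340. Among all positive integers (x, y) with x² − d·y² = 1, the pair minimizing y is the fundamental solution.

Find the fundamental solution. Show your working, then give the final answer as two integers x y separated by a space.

285769 15498

d=340: √d = [18; 2,3,1,1,1,…,3,2,36] (ℓ=14, even), read p_13/q_13
a_0=18:  p_0=18·1+0=18,  q_0=18·0+1=1
…
a_3=1:  p_3=1·129+37=166,  q_3=1·7+2=9
a_4=1:  p_4=1·166+129=295,  q_4=1·9+7=16
a_5=1:  p_5=1·295+166=461,  q_5=1·16+9=25
a_6=1:  p_6=1·461+295=756,  q_6=1·25+16=41
…
a_9=1:  p_9=1·7265+6509=13774,  q_9=1·394+353=747
…
a_12=3:  p_12=3·34813+21039=125478,  q_12=3·1888+1141=6805
a_13=2:  p_13=2·125478+34813=285769,  q_13=2·6805+1888=15498
fundamental: x₁=285769, y₁=15498  (since 81663921361 − 340·240188004 = 1)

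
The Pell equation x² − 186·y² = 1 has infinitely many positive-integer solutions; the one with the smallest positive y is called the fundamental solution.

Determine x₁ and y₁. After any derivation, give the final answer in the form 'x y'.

7501 550

√186 = [13; 1,1,1,3,4,3,1,1,1,26, …], period ℓ=10 (even) → k=9
a_0=13:  p_0=13·1+0=13,  q_0=13·0+1=1
a_1=1:  p_1=1·13+1=14,  q_1=1·1+0=1
a_2=1:  p_2=1·14+13=27,  q_2=1·1+1=2
a_3=1:  p_3=1·27+14=41,  q_3=1·2+1=3
…
a_5=4:  p_5=4·150+41=641,  q_5=4·11+3=47
a_6=3:  p_6=3·641+150=2073,  q_6=3·47+11=152
a_7=1:  p_7=1·2073+641=2714,  q_7=1·152+47=199
a_8=1:  p_8=1·2714+2073=4787,  q_8=1·199+152=351
a_9=1:  p_9=1·4787+2714=7501,  q_9=1·351+199=550
fundamental: x₁=7501, y₁=550  (since 56265001 − 186·302500 = 1)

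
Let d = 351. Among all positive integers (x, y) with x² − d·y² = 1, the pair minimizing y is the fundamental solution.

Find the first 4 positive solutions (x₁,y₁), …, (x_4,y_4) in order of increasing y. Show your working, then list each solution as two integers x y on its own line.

[18; 1,2,1,3,2,2,2,3,1,2,1,36] for √351; ℓ=12 ⇒ convergent index 11
a_0=18:  p_0=18·1+0=18,  q_0=18·0+1=1
…
a_2=2:  p_2=2·19+18=56,  q_2=2·1+1=3
…
a_7=2:  p_7=2·1555+637=3747,  q_7=2·83+34=200
a_8=3:  p_8=3·3747+1555=12796,  q_8=3·200+83=683
a_9=1:  p_9=1·12796+3747=16543,  q_9=1·683+200=883
a_10=2:  p_10=2·16543+12796=45882,  q_10=2·883+683=2449
a_11=1:  p_11=1·45882+16543=62425,  q_11=1·2449+883=3332
fundamental: x₁=62425, y₁=3332  (since 3896880625 − 351·11102224 = 1)
k=2:  x_2 = 62425·62425+351·3332·3332 = 7793761249,  y_2 = 62425·3332+3332·62425 = 416000200
k=3:  x_3 = 62425·7793761249+351·3332·416000200 = 973051091875225,  y_3 = 62425·416000200+3332·7793761249 = 51937624966668
k=4:  x_4 = 62425·973051091875225+351·3332·51937624966668 = 121485428812828080001,  y_4 = 62425·51937624966668+3332·973051091875225 = 6484412476672499600

62425 3332
7793761249 416000200
973051091875225 51937624966668
121485428812828080001 6484412476672499600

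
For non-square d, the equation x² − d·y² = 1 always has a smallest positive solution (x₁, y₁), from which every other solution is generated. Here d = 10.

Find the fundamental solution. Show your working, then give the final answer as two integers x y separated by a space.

√10 = [3; 6, …], period ℓ=1 (odd) → k=1
a_0=3:  p_0=3·1+0=3,  q_0=3·0+1=1
a_1=6:  p_1=6·3+1=19,  q_1=6·1+0=6
→ (19, 6).  Check: 19²=361, 10·6²=360, difference 1.

19 6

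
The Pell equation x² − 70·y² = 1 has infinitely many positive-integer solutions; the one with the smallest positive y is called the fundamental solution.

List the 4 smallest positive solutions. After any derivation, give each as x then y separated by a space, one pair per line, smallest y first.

251 30
126001 15060
63252251 7560090
31752504001 3795150120

d=70: √d = [8; 2,1,2,1,2,16] (ℓ=6, even), read p_5/q_5
k=0  a_k=8  p_k/q_k = 8/1
…
k=4  a_k=1  p_k/q_k = 92/11
k=5  a_k=2  p_k/q_k = 251/30
→ (251, 30).  Check: 251²=63001, 70·30²=63000, difference 1.
(x_2, y_2) = (251·251 + 70·30·30, 251·30 + 30·251) = (126001, 15060)
(x_3, y_3) = (251·126001 + 70·30·15060, 251·15060 + 30·126001) = (63252251, 7560090)
(x_4, y_4) = (251·63252251 + 70·30·7560090, 251·7560090 + 30·63252251) = (31752504001, 3795150120)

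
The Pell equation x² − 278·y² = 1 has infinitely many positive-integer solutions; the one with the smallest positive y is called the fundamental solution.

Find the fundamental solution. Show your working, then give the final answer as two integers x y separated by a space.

2501 150

√278 = [16; 1,2,16,2,1,32, …], period ℓ=6 (even) → k=5
k=0  a_k=16  p_k/q_k = 16/1
…
k=2  a_k=2  p_k/q_k = 50/3
…
k=4  a_k=2  p_k/q_k = 1684/101
k=5  a_k=1  p_k/q_k = 2501/150
(x₁, y₁) = (2501, 150);  2501² − 278·150² = 1 ✓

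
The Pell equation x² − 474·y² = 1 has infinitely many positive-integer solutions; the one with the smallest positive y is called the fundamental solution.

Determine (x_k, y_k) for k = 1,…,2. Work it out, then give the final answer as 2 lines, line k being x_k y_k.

√474 = [21; 1,3,2,1,1,…,3,1,42, …], period ℓ=14 (even) → k=13
i=0: a=21 ⇒ p=21, q=1
…
i=6: a=1 ⇒ p=762, q=35
i=7: a=6 ⇒ p=5051, q=232
…
i=9: a=1 ⇒ p=10864, q=499
…
i=12: a=3 ⇒ p=149331, q=6859
i=13: a=1 ⇒ p=193549, q=8890
→ (193549, 8890).  Check: 193549²=37461215401, 474·8890²=37461215400, difference 1.
(x_2, y_2) = (193549·193549 + 474·8890·8890, 193549·8890 + 8890·193549) = (74922430801, 3441301220)

193549 8890
74922430801 3441301220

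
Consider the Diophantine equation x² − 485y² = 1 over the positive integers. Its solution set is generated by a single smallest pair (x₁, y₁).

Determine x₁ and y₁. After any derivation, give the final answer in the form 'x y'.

969 44

[22; 44] for √485; ℓ=1 ⇒ convergent index 1
i=0: a=22 ⇒ p=22, q=1
i=1: a=44 ⇒ p=969, q=44
→ (969, 44).  Check: 969²=938961, 485·44²=938960, difference 1.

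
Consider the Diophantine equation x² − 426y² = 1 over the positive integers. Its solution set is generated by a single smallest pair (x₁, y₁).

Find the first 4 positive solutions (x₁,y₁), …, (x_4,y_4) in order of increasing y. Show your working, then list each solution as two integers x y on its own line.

88751 4300
15753480001 763258600
2796274207048751 135479928012900
496344264283813920001 24047958181382517200

√426 → a₀=20, period (1,1,1,3,2,6,2,3,1,1,1,40); ℓ=12 even so k=11
step 0: (20, 1)  from 20·(1,0) + (0,1)
step 1: (21, 1)  from 1·(20,1) + (1,0)
…
step 3: (62, 3)  from 1·(41,2) + (21,1)
…
step 10: (56780, 2751)  from 1·(31971,1549) + (24809,1202)
step 11: (88751, 4300)  from 1·(56780,2751) + (31971,1549)
→ (88751, 4300).  Check: 88751²=7876740001, 426·4300²=7876740000, difference 1.
(x_2, y_2) = (88751·88751 + 426·4300·4300, 88751·4300 + 4300·88751) = (15753480001, 763258600)
(x_3, y_3) = (88751·15753480001 + 426·4300·763258600, 88751·763258600 + 4300·15753480001) = (2796274207048751, 135479928012900)
(x_4, y_4) = (88751·2796274207048751 + 426·4300·135479928012900, 88751·135479928012900 + 4300·2796274207048751) = (496344264283813920001, 24047958181382517200)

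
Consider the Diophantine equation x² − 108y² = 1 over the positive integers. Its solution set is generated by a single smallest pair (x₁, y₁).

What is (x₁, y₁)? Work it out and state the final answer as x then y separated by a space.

√108 = [10; 2,1,1,4,1,1,2,20, …], period ℓ=8 (even) → k=7
a_0=10:  p_0=10·1+0=10,  q_0=10·0+1=1
a_1=2:  p_1=2·10+1=21,  q_1=2·1+0=2
a_2=1:  p_2=1·21+10=31,  q_2=1·2+1=3
…
a_4=4:  p_4=4·52+31=239,  q_4=4·5+3=23
…
a_6=1:  p_6=1·291+239=530,  q_6=1·28+23=51
a_7=2:  p_7=2·530+291=1351,  q_7=2·51+28=130
(x₁, y₁) = (1351, 130);  1351² − 108·130² = 1 ✓

1351 130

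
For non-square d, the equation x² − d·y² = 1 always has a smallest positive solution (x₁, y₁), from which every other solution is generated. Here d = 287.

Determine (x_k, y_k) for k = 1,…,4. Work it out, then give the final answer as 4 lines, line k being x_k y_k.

288 17
165887 9792
95550624 5640175
55036993537 3248731008

d=287: √d = [16; 1,15,1,32] (ℓ=4, even), read p_3/q_3
a_0=16:  p_0=16·1+0=16,  q_0=16·0+1=1
…
a_2=15:  p_2=15·17+16=271,  q_2=15·1+1=16
a_3=1:  p_3=1·271+17=288,  q_3=1·16+1=17
→ (288, 17).  Check: 288²=82944, 287·17²=82943, difference 1.
k=2:  x_2 = 288·288+287·17·17 = 165887,  y_2 = 288·17+17·288 = 9792
k=3:  x_3 = 288·165887+287·17·9792 = 95550624,  y_3 = 288·9792+17·165887 = 5640175
k=4:  x_4 = 288·95550624+287·17·5640175 = 55036993537,  y_4 = 288·5640175+17·95550624 = 3248731008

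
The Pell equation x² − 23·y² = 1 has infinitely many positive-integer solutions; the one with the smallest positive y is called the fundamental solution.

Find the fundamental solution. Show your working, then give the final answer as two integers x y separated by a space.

[4; 1,3,1,8] for √23; ℓ=4 ⇒ convergent index 3
a_0=4:  p_0=4·1+0=4,  q_0=4·0+1=1
…
a_2=3:  p_2=3·5+4=19,  q_2=3·1+1=4
a_3=1:  p_3=1·19+5=24,  q_3=1·4+1=5
fundamental: x₁=24, y₁=5  (since 576 − 23·25 = 1)

24 5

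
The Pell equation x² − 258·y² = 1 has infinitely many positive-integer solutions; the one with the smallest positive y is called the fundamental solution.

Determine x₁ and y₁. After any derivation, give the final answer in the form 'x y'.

[16; 16,32] for √258; ℓ=2 ⇒ convergent index 1
a_0=16:  p_0=16·1+0=16,  q_0=16·0+1=1
a_1=16:  p_1=16·16+1=257,  q_1=16·1+0=16
(x₁, y₁) = (257, 16);  257² − 258·16² = 1 ✓

257 16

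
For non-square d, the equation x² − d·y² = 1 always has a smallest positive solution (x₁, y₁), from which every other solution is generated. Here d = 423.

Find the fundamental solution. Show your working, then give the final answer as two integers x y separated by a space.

4607 224

d=423: √d = [20; 1,1,3,4,3,1,1,40] (ℓ=8, even), read p_7/q_7
step 0: (20, 1)  from 20·(1,0) + (0,1)
step 1: (21, 1)  from 1·(20,1) + (1,0)
…
step 4: (617, 30)  from 4·(144,7) + (41,2)
…
step 6: (2612, 127)  from 1·(1995,97) + (617,30)
step 7: (4607, 224)  from 1·(2612,127) + (1995,97)
(x₁, y₁) = (4607, 224);  4607² − 423·224² = 1 ✓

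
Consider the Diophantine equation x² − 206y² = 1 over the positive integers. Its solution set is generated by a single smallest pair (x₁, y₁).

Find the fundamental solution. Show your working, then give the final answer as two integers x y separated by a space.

[14; 2,1,5,14,5,1,2,28] for √206; ℓ=8 ⇒ convergent index 7
step 0: (14, 1)  from 14·(1,0) + (0,1)
…
step 6: (20998, 1463)  from 1·(17539,1222) + (3459,241)
step 7: (59535, 4148)  from 2·(20998,1463) + (17539,1222)
(x₁, y₁) = (59535, 4148);  59535² − 206·4148² = 1 ✓

59535 4148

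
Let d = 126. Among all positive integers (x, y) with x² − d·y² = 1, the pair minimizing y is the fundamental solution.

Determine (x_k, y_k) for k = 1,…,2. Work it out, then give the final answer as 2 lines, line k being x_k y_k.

449 40
403201 35920

d=126: √d = [11; 4,2,4,22] (ℓ=4, even), read p_3/q_3
k=0  a_k=11  p_k/q_k = 11/1
k=1  a_k=4  p_k/q_k = 45/4
k=2  a_k=2  p_k/q_k = 101/9
k=3  a_k=4  p_k/q_k = 449/40
(x₁, y₁) = (449, 40);  449² − 126·40² = 1 ✓
n=2: (449,40)∘(449,40) = (449·449+126·40·40, 449·40+40·449) = (403201,35920)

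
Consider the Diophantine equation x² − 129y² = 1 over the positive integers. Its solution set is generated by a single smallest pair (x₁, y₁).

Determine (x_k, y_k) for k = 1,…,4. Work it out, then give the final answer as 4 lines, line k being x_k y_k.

[11; 2,1,3,1,6,1,3,1,2,22] for √129; ℓ=10 ⇒ convergent index 9
k=0  a_k=11  p_k/q_k = 11/1
…
k=2  a_k=1  p_k/q_k = 34/3
…
k=4  a_k=1  p_k/q_k = 159/14
…
k=6  a_k=1  p_k/q_k = 1238/109
…
k=8  a_k=1  p_k/q_k = 6031/531
k=9  a_k=2  p_k/q_k = 16855/1484
→ (16855, 1484).  Check: 16855²=284091025, 129·1484²=284091024, difference 1.
n=2: (16855,1484)∘(16855,1484) = (16855·16855+129·1484·1484, 16855·1484+1484·16855) = (568182049,50025640)
n=3: (568182049,50025640)∘(16855,1484) = (16855·568182049+129·1484·50025640, 16855·50025640+1484·568182049) = (19153416854935,1686364322916)
n=4: (19153416854935,1686364322916)∘(16855,1484) = (16855·19153416854935+129·1484·1686364322916, 16855·1686364322916+1484·19153416854935) = (645661681611676801,56847341275472720)

16855 1484
568182049 50025640
19153416854935 1686364322916
645661681611676801 56847341275472720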